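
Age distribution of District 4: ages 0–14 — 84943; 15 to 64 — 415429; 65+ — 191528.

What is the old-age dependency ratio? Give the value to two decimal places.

Old-age dependency ratio: 46.10

Old-age dependency ratio = 191528 / 415429 × 100 = 46.10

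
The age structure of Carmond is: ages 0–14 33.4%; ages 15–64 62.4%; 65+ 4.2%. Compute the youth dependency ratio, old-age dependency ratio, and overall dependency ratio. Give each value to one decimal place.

Youth dependency ratio: 53.5
Old-age dependency ratio: 6.7
Total dependency ratio: 60.3

Youth dependency ratio = 33.4 / 62.4 × 100 = 53.5
Old-age dependency ratio = 4.2 / 62.4 × 100 = 6.7
Total dependency ratio = (33.4 + 4.2) / 62.4 × 100 = 37.6 / 62.4 × 100 = 60.3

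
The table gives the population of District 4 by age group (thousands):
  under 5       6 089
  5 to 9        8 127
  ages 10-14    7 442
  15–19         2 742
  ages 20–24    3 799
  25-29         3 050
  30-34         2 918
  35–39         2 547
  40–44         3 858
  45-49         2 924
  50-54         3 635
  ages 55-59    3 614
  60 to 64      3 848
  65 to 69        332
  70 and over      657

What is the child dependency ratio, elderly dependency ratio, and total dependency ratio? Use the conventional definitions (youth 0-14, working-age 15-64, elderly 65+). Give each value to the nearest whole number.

Youth dependency ratio: 66
Old-age dependency ratio: 3
Total dependency ratio: 69

0–14: 6 089 + 8 127 + 7 442 = 21 658
15–64: 2 742 + 3 799 + 3 050 + 2 918 + 2 547 + 3 858 + 2 924 + 3 635 + 3 614 + 3 848 = 32 935
65+: 332 + 657 = 989
Youth dependency ratio = 21 658 / 32 935 × 100 = 66
Old-age dependency ratio = 989 / 32 935 × 100 = 3
Total dependency ratio = (21 658 + 989) / 32 935 × 100 = 22 647 / 32 935 × 100 = 69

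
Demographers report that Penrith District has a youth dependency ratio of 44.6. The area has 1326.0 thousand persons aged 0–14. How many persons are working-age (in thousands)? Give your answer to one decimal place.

Working-age: 2973.1

Youth dependency ratio = youth / working-age × 100
44.6 = 1326.0 / W × 100
⇒ 2973.1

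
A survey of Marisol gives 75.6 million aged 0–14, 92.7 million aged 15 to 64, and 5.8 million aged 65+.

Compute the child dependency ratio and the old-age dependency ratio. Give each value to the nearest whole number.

Youth dependency ratio: 82
Old-age dependency ratio: 6

Youth dependency ratio = 75.6 / 92.7 × 100 = 82
Old-age dependency ratio = 5.8 / 92.7 × 100 = 6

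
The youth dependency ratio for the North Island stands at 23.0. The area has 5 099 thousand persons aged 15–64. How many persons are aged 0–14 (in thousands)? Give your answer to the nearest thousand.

Youth dependency ratio = youth / working-age × 100
23.0 = Y / 5 099 × 100
⇒ 1 173

Aged 0–14: 1 173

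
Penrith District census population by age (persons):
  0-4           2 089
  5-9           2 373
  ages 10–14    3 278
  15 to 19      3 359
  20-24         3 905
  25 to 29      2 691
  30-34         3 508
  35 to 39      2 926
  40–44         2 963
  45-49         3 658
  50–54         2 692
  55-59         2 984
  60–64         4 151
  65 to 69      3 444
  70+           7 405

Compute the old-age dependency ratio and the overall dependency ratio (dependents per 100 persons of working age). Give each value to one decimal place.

Old-age dependency ratio: 33.0
Total dependency ratio: 56.6

0–14: 2 089 + 2 373 + 3 278 = 7 740
15–64: 3 359 + 3 905 + 2 691 + 3 508 + 2 926 + 2 963 + 3 658 + 2 692 + 2 984 + 4 151 = 32 837
65+: 3 444 + 7 405 = 10 849
Old-age dependency ratio = 10 849 / 32 837 × 100 = 33.0
Total dependency ratio = (7 740 + 10 849) / 32 837 × 100 = 18 589 / 32 837 × 100 = 56.6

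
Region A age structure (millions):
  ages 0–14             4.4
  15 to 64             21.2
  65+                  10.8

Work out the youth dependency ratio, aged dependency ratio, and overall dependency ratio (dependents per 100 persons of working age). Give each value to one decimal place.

Youth dependency ratio = 4.4 / 21.2 × 100 = 20.8
Old-age dependency ratio = 10.8 / 21.2 × 100 = 50.9
Total dependency ratio = (4.4 + 10.8) / 21.2 × 100 = 15.2 / 21.2 × 100 = 71.7

Youth dependency ratio: 20.8
Old-age dependency ratio: 50.9
Total dependency ratio: 71.7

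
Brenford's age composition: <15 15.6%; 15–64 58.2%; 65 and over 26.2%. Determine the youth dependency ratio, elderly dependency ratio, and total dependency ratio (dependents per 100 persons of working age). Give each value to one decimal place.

Youth dependency ratio = 15.6 / 58.2 × 100 = 26.8
Old-age dependency ratio = 26.2 / 58.2 × 100 = 45.0
Total dependency ratio = (15.6 + 26.2) / 58.2 × 100 = 41.8 / 58.2 × 100 = 71.8

Youth dependency ratio: 26.8
Old-age dependency ratio: 45.0
Total dependency ratio: 71.8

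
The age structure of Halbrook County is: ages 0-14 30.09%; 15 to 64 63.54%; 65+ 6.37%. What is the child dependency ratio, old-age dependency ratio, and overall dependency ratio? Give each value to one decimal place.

Youth dependency ratio = 30.09 / 63.54 × 100 = 47.4
Old-age dependency ratio = 6.37 / 63.54 × 100 = 10.0
Total dependency ratio = (30.09 + 6.37) / 63.54 × 100 = 36.46 / 63.54 × 100 = 57.4

Youth dependency ratio: 47.4
Old-age dependency ratio: 10.0
Total dependency ratio: 57.4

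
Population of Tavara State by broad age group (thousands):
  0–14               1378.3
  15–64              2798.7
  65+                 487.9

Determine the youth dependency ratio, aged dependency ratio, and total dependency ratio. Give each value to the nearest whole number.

Youth dependency ratio: 49
Old-age dependency ratio: 17
Total dependency ratio: 67

Youth dependency ratio = 1378.3 / 2798.7 × 100 = 49
Old-age dependency ratio = 487.9 / 2798.7 × 100 = 17
Total dependency ratio = (1378.3 + 487.9) / 2798.7 × 100 = 1866.2 / 2798.7 × 100 = 67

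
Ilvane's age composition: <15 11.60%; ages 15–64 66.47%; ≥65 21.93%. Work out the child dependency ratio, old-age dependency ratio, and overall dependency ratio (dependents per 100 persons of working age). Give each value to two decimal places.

Youth dependency ratio = 11.60 / 66.47 × 100 = 17.45
Old-age dependency ratio = 21.93 / 66.47 × 100 = 32.99
Total dependency ratio = (11.60 + 21.93) / 66.47 × 100 = 33.53 / 66.47 × 100 = 50.44

Youth dependency ratio: 17.45
Old-age dependency ratio: 32.99
Total dependency ratio: 50.44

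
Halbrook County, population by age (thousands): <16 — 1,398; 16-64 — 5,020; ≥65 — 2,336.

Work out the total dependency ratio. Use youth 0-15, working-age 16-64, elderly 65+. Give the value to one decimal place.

Total dependency ratio: 74.4

Total dependency ratio = (1,398 + 2,336) / 5,020 × 100 = 3,734 / 5,020 × 100 = 74.4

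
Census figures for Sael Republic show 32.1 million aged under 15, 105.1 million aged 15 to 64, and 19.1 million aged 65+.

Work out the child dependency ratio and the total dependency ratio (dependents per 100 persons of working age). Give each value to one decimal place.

Youth dependency ratio = 32.1 / 105.1 × 100 = 30.5
Total dependency ratio = (32.1 + 19.1) / 105.1 × 100 = 51.2 / 105.1 × 100 = 48.7

Youth dependency ratio: 30.5
Total dependency ratio: 48.7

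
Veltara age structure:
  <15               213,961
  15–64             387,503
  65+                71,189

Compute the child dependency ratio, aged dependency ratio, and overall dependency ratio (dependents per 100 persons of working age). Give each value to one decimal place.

Youth dependency ratio: 55.2
Old-age dependency ratio: 18.4
Total dependency ratio: 73.6

Youth dependency ratio = 213,961 / 387,503 × 100 = 55.2
Old-age dependency ratio = 71,189 / 387,503 × 100 = 18.4
Total dependency ratio = (213,961 + 71,189) / 387,503 × 100 = 285,150 / 387,503 × 100 = 73.6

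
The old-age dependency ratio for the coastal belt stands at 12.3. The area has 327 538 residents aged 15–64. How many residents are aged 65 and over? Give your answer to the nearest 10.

Aged 65 and over: 40 290

Old-age dependency ratio = elderly / working-age × 100
12.3 = E / 327 538 × 100
⇒ 40 290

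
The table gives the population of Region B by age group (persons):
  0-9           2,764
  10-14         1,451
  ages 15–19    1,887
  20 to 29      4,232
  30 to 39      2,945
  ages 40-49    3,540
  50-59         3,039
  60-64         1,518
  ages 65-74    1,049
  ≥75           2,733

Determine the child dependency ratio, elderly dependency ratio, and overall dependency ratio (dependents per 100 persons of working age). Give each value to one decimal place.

0–14: 2,764 + 1,451 = 4,215
15–64: 1,887 + 4,232 + 2,945 + 3,540 + 3,039 + 1,518 = 17,161
65+: 1,049 + 2,733 = 3,782
Youth dependency ratio = 4,215 / 17,161 × 100 = 24.6
Old-age dependency ratio = 3,782 / 17,161 × 100 = 22.0
Total dependency ratio = (4,215 + 3,782) / 17,161 × 100 = 7,997 / 17,161 × 100 = 46.6

Youth dependency ratio: 24.6
Old-age dependency ratio: 22.0
Total dependency ratio: 46.6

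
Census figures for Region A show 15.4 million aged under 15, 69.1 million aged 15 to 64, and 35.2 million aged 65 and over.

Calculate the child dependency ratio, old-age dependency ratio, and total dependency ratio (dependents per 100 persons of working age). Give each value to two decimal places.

Youth dependency ratio: 22.29
Old-age dependency ratio: 50.94
Total dependency ratio: 73.23

Youth dependency ratio = 15.4 / 69.1 × 100 = 22.29
Old-age dependency ratio = 35.2 / 69.1 × 100 = 50.94
Total dependency ratio = (15.4 + 35.2) / 69.1 × 100 = 50.6 / 69.1 × 100 = 73.23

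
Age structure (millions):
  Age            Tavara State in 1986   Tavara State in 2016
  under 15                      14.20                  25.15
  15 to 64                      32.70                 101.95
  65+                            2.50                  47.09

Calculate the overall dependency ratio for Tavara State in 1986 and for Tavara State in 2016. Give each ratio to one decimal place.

Tavara State in 1986: 51.1
Tavara State in 2016: 70.9

Tavara State in 1986: (14.20 + 2.50) / 32.70 × 100 = 16.70 / 32.70 × 100 = 51.1
Tavara State in 2016: (25.15 + 47.09) / 101.95 × 100 = 72.24 / 101.95 × 100 = 70.9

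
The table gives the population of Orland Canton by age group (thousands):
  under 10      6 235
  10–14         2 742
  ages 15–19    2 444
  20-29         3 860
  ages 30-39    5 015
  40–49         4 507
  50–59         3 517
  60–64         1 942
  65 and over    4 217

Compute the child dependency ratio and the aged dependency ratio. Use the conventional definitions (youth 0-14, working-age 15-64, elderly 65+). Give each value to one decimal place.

Youth dependency ratio: 42.2
Old-age dependency ratio: 19.8

0–14: 6 235 + 2 742 = 8 977
15–64: 2 444 + 3 860 + 5 015 + 4 507 + 3 517 + 1 942 = 21 285
65+: 4 217
Youth dependency ratio = 8 977 / 21 285 × 100 = 42.2
Old-age dependency ratio = 4 217 / 21 285 × 100 = 19.8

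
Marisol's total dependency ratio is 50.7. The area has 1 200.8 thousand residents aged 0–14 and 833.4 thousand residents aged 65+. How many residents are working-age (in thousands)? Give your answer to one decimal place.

Working-age: 4 012.2

Total dependency ratio = (youth + elderly) / working-age × 100
50.7 = (1 200.8 + 833.4) / W × 100
⇒ 4 012.2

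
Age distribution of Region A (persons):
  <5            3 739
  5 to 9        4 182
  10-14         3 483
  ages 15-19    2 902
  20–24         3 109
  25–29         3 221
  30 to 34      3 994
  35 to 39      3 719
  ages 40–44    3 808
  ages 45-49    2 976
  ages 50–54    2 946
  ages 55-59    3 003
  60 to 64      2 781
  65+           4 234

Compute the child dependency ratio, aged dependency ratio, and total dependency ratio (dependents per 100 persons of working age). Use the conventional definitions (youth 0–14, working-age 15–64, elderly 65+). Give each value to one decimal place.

0–14: 3 739 + 4 182 + 3 483 = 11 404
15–64: 2 902 + 3 109 + 3 221 + 3 994 + 3 719 + 3 808 + 2 976 + 2 946 + 3 003 + 2 781 = 32 459
65+: 4 234
Youth dependency ratio = 11 404 / 32 459 × 100 = 35.1
Old-age dependency ratio = 4 234 / 32 459 × 100 = 13.0
Total dependency ratio = (11 404 + 4 234) / 32 459 × 100 = 15 638 / 32 459 × 100 = 48.2

Youth dependency ratio: 35.1
Old-age dependency ratio: 13.0
Total dependency ratio: 48.2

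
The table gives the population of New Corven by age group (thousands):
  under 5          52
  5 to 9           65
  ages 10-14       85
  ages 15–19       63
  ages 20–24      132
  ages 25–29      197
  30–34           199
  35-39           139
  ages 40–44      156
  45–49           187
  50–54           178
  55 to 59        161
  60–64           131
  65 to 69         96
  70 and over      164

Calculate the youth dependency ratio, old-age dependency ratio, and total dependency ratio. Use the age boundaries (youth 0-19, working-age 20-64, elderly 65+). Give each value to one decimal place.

0–19: 52 + 65 + 85 + 63 = 265
20–64: 132 + 197 + 199 + 139 + 156 + 187 + 178 + 161 + 131 = 1,480
65+: 96 + 164 = 260
Youth dependency ratio = 265 / 1,480 × 100 = 17.9
Old-age dependency ratio = 260 / 1,480 × 100 = 17.6
Total dependency ratio = (265 + 260) / 1,480 × 100 = 525 / 1,480 × 100 = 35.5

Youth dependency ratio: 17.9
Old-age dependency ratio: 17.6
Total dependency ratio: 35.5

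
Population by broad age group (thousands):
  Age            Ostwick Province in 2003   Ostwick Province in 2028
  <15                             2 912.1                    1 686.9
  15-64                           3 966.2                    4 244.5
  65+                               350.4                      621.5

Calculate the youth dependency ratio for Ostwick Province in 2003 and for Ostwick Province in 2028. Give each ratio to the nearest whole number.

Ostwick Province in 2003: 73
Ostwick Province in 2028: 40

Ostwick Province in 2003: 2 912.1 / 3 966.2 × 100 = 73
Ostwick Province in 2028: 1 686.9 / 4 244.5 × 100 = 40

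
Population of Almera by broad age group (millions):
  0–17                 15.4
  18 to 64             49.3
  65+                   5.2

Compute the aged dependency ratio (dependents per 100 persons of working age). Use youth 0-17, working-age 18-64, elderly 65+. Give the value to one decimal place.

Old-age dependency ratio: 10.5

Old-age dependency ratio = 5.2 / 49.3 × 100 = 10.5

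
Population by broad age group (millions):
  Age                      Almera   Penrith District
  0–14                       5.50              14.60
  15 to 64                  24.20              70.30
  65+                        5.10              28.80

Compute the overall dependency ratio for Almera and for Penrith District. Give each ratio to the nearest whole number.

Almera: 44
Penrith District: 62

Almera: (5.50 + 5.10) / 24.20 × 100 = 10.60 / 24.20 × 100 = 44
Penrith District: (14.60 + 28.80) / 70.30 × 100 = 43.40 / 70.30 × 100 = 62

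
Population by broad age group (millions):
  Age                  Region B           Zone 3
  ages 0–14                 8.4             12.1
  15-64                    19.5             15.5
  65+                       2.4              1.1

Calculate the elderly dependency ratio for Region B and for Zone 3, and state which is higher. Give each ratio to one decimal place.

Region B: 2.4 / 19.5 × 100 = 12.3
Zone 3: 1.1 / 15.5 × 100 = 7.1

Region B: 12.3
Zone 3: 7.1
Higher: Region B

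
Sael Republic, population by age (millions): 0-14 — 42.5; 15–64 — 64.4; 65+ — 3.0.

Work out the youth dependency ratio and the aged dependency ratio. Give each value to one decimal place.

Youth dependency ratio: 66.0
Old-age dependency ratio: 4.7

Youth dependency ratio = 42.5 / 64.4 × 100 = 66.0
Old-age dependency ratio = 3.0 / 64.4 × 100 = 4.7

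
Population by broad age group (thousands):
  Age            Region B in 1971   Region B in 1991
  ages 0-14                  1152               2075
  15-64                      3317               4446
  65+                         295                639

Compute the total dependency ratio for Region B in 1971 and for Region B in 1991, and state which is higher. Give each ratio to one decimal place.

Region B in 1971: (1152 + 295) / 3317 × 100 = 1447 / 3317 × 100 = 43.6
Region B in 1991: (2075 + 639) / 4446 × 100 = 2714 / 4446 × 100 = 61.0

Region B in 1971: 43.6
Region B in 1991: 61.0
Higher: Region B in 1991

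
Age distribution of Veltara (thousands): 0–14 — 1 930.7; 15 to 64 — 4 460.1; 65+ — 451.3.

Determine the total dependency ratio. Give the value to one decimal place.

Total dependency ratio: 53.4

Total dependency ratio = (1 930.7 + 451.3) / 4 460.1 × 100 = 2 382.0 / 4 460.1 × 100 = 53.4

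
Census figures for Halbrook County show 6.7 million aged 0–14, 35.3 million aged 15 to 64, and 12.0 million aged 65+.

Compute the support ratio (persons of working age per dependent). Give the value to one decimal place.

Support ratio: 1.9

Support ratio = 35.3 / (6.7 + 12.0) = 35.3 / 18.7 = 1.9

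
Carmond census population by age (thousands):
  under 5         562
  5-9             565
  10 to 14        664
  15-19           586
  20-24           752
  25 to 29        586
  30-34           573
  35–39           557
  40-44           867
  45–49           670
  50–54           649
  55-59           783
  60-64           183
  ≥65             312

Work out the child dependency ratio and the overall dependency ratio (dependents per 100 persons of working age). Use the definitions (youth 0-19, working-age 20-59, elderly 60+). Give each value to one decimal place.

Youth dependency ratio: 43.7
Total dependency ratio: 52.8

0–19: 562 + 565 + 664 + 586 = 2377
20–59: 752 + 586 + 573 + 557 + 867 + 670 + 649 + 783 = 5437
60+: 183 + 312 = 495
Youth dependency ratio = 2377 / 5437 × 100 = 43.7
Total dependency ratio = (2377 + 495) / 5437 × 100 = 2872 / 5437 × 100 = 52.8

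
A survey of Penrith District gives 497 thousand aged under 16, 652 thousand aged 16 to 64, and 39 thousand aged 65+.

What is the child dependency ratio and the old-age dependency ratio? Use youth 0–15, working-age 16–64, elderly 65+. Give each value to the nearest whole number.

Youth dependency ratio: 76
Old-age dependency ratio: 6

Youth dependency ratio = 497 / 652 × 100 = 76
Old-age dependency ratio = 39 / 652 × 100 = 6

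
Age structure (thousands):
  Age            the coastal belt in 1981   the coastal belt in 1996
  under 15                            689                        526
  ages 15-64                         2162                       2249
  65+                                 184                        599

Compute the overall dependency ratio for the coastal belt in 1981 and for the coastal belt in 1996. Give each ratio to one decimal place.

the coastal belt in 1981: 40.4
the coastal belt in 1996: 50.0

the coastal belt in 1981: (689 + 184) / 2162 × 100 = 873 / 2162 × 100 = 40.4
the coastal belt in 1996: (526 + 599) / 2249 × 100 = 1125 / 2249 × 100 = 50.0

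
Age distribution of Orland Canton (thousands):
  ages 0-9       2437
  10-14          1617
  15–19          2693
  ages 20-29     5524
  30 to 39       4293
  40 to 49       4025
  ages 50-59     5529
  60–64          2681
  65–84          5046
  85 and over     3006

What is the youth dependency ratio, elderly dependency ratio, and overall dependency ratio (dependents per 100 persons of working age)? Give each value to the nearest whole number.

Youth dependency ratio: 16
Old-age dependency ratio: 33
Total dependency ratio: 49

0–14: 2437 + 1617 = 4054
15–64: 2693 + 5524 + 4293 + 4025 + 5529 + 2681 = 24745
65+: 5046 + 3006 = 8052
Youth dependency ratio = 4054 / 24745 × 100 = 16
Old-age dependency ratio = 8052 / 24745 × 100 = 33
Total dependency ratio = (4054 + 8052) / 24745 × 100 = 12106 / 24745 × 100 = 49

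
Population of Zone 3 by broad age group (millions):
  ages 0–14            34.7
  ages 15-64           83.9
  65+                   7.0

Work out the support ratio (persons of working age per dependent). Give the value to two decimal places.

Support ratio: 2.01

Support ratio = 83.9 / (34.7 + 7.0) = 83.9 / 41.7 = 2.01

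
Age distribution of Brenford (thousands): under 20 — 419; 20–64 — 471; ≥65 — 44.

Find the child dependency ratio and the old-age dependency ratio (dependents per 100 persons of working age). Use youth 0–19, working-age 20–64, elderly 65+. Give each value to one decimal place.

Youth dependency ratio = 419 / 471 × 100 = 89.0
Old-age dependency ratio = 44 / 471 × 100 = 9.3

Youth dependency ratio: 89.0
Old-age dependency ratio: 9.3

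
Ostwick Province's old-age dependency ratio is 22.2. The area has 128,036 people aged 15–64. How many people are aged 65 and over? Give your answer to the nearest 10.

Aged 65 and over: 28,420

Old-age dependency ratio = elderly / working-age × 100
22.2 = E / 128,036 × 100
⇒ 28,420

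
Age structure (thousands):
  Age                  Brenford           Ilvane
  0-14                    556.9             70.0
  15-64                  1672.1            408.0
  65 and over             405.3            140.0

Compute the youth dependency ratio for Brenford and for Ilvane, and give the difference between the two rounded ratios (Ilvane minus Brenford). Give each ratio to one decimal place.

Brenford: 33.3
Ilvane: 17.2
Difference: -16.1

Brenford: 556.9 / 1672.1 × 100 = 33.3
Ilvane: 70.0 / 408.0 × 100 = 17.2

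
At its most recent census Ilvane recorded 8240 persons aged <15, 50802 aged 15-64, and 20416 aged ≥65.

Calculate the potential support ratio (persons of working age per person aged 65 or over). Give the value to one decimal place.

Potential support ratio: 2.5

Potential support ratio = 50802 / 20416 = 2.5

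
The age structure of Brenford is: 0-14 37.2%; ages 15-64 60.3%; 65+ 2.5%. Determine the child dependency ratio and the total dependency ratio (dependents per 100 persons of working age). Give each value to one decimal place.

Youth dependency ratio: 61.7
Total dependency ratio: 65.8

Youth dependency ratio = 37.2 / 60.3 × 100 = 61.7
Total dependency ratio = (37.2 + 2.5) / 60.3 × 100 = 39.7 / 60.3 × 100 = 65.8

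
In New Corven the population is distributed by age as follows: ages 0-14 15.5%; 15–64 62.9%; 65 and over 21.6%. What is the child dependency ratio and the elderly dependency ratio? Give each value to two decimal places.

Youth dependency ratio: 24.64
Old-age dependency ratio: 34.34

Youth dependency ratio = 15.5 / 62.9 × 100 = 24.64
Old-age dependency ratio = 21.6 / 62.9 × 100 = 34.34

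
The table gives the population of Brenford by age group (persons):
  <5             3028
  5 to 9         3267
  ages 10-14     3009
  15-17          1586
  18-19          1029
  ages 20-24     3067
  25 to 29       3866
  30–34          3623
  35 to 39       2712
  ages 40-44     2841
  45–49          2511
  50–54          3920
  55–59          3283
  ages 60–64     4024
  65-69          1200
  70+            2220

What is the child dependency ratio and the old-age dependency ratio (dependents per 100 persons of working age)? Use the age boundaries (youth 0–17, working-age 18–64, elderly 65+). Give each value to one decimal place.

Youth dependency ratio: 35.3
Old-age dependency ratio: 11.1

0–17: 3028 + 3267 + 3009 + 1586 = 10890
18–64: 1029 + 3067 + 3866 + 3623 + 2712 + 2841 + 2511 + 3920 + 3283 + 4024 = 30876
65+: 1200 + 2220 = 3420
Youth dependency ratio = 10890 / 30876 × 100 = 35.3
Old-age dependency ratio = 3420 / 30876 × 100 = 11.1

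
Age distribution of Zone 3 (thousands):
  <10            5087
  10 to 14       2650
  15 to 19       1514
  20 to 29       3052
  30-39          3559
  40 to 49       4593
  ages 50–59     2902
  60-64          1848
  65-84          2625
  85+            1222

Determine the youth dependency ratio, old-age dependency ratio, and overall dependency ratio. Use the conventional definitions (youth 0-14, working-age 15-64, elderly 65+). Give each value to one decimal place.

Youth dependency ratio: 44.3
Old-age dependency ratio: 22.0
Total dependency ratio: 66.3

0–14: 5087 + 2650 = 7737
15–64: 1514 + 3052 + 3559 + 4593 + 2902 + 1848 = 17468
65+: 2625 + 1222 = 3847
Youth dependency ratio = 7737 / 17468 × 100 = 44.3
Old-age dependency ratio = 3847 / 17468 × 100 = 22.0
Total dependency ratio = (7737 + 3847) / 17468 × 100 = 11584 / 17468 × 100 = 66.3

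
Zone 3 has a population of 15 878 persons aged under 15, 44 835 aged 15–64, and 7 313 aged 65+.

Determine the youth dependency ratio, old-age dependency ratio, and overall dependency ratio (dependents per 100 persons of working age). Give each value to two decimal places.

Youth dependency ratio: 35.41
Old-age dependency ratio: 16.31
Total dependency ratio: 51.73

Youth dependency ratio = 15 878 / 44 835 × 100 = 35.41
Old-age dependency ratio = 7 313 / 44 835 × 100 = 16.31
Total dependency ratio = (15 878 + 7 313) / 44 835 × 100 = 23 191 / 44 835 × 100 = 51.73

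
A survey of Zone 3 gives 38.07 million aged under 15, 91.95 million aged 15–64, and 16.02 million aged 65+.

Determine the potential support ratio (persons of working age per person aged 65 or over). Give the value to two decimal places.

Potential support ratio: 5.74

Potential support ratio = 91.95 / 16.02 = 5.74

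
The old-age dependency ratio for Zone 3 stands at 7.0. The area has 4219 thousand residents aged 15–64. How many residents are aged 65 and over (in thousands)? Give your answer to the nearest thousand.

Aged 65 and over: 295

Old-age dependency ratio = elderly / working-age × 100
7.0 = E / 4219 × 100
⇒ 295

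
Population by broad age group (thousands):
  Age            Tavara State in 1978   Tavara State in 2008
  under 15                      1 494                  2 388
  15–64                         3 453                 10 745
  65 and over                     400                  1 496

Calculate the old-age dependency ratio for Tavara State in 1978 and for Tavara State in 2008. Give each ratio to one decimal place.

Tavara State in 1978: 400 / 3 453 × 100 = 11.6
Tavara State in 2008: 1 496 / 10 745 × 100 = 13.9

Tavara State in 1978: 11.6
Tavara State in 2008: 13.9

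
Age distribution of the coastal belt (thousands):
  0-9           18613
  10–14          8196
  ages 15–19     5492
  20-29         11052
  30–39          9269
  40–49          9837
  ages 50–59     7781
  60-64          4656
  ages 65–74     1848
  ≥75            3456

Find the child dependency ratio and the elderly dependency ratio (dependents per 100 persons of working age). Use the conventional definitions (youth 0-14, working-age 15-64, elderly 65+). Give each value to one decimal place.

Youth dependency ratio: 55.8
Old-age dependency ratio: 11.0

0–14: 18613 + 8196 = 26809
15–64: 5492 + 11052 + 9269 + 9837 + 7781 + 4656 = 48087
65+: 1848 + 3456 = 5304
Youth dependency ratio = 26809 / 48087 × 100 = 55.8
Old-age dependency ratio = 5304 / 48087 × 100 = 11.0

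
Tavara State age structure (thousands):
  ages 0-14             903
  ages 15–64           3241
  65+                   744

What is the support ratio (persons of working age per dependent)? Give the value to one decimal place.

Support ratio = 3241 / (903 + 744) = 3241 / 1647 = 2.0

Support ratio: 2.0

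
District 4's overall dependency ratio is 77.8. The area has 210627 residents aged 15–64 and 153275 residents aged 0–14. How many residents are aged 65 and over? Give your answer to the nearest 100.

Total dependency ratio = (youth + elderly) / working-age × 100
77.8 = (153275 + E) / 210627 × 100
⇒ 10600

Aged 65 and over: 10600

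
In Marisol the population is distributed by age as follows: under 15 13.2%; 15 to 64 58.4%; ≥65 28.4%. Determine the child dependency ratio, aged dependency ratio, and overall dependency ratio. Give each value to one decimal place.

Youth dependency ratio: 22.6
Old-age dependency ratio: 48.6
Total dependency ratio: 71.2

Youth dependency ratio = 13.2 / 58.4 × 100 = 22.6
Old-age dependency ratio = 28.4 / 58.4 × 100 = 48.6
Total dependency ratio = (13.2 + 28.4) / 58.4 × 100 = 41.6 / 58.4 × 100 = 71.2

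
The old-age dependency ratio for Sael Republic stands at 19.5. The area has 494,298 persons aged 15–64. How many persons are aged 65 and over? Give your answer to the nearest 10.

Old-age dependency ratio = elderly / working-age × 100
19.5 = E / 494,298 × 100
⇒ 96,390

Aged 65 and over: 96,390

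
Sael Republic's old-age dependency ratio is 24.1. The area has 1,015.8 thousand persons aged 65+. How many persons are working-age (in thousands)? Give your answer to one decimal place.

Working-age: 4,214.9

Old-age dependency ratio = elderly / working-age × 100
24.1 = 1,015.8 / W × 100
⇒ 4,214.9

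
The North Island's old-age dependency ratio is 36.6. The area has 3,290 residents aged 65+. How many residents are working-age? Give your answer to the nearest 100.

Working-age: 9,000

Old-age dependency ratio = elderly / working-age × 100
36.6 = 3,290 / W × 100
⇒ 9,000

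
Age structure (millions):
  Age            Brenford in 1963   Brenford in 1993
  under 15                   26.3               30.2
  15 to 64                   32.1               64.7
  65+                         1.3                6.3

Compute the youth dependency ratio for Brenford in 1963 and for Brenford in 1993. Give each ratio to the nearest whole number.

Brenford in 1963: 82
Brenford in 1993: 47

Brenford in 1963: 26.3 / 32.1 × 100 = 82
Brenford in 1993: 30.2 / 64.7 × 100 = 47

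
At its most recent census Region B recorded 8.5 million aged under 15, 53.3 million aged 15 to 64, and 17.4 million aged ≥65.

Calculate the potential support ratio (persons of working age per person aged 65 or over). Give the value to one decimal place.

Potential support ratio = 53.3 / 17.4 = 3.1

Potential support ratio: 3.1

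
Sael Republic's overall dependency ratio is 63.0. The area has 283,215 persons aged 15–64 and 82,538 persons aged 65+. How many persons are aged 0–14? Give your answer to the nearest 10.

Aged 0–14: 95,890

Total dependency ratio = (youth + elderly) / working-age × 100
63.0 = (Y + 82,538) / 283,215 × 100
⇒ 95,890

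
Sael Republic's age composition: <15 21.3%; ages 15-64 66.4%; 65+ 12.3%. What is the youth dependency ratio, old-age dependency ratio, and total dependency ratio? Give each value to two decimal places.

Youth dependency ratio = 21.3 / 66.4 × 100 = 32.08
Old-age dependency ratio = 12.3 / 66.4 × 100 = 18.52
Total dependency ratio = (21.3 + 12.3) / 66.4 × 100 = 33.6 / 66.4 × 100 = 50.60

Youth dependency ratio: 32.08
Old-age dependency ratio: 18.52
Total dependency ratio: 50.60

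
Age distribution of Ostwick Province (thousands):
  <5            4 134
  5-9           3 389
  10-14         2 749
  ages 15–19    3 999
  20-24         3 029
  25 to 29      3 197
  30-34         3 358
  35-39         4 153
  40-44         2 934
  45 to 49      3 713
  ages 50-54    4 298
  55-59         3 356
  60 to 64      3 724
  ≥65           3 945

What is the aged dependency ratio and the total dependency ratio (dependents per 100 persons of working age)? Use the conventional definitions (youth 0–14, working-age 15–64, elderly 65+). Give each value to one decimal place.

0–14: 4 134 + 3 389 + 2 749 = 10 272
15–64: 3 999 + 3 029 + 3 197 + 3 358 + 4 153 + 2 934 + 3 713 + 4 298 + 3 356 + 3 724 = 35 761
65+: 3 945
Old-age dependency ratio = 3 945 / 35 761 × 100 = 11.0
Total dependency ratio = (10 272 + 3 945) / 35 761 × 100 = 14 217 / 35 761 × 100 = 39.8

Old-age dependency ratio: 11.0
Total dependency ratio: 39.8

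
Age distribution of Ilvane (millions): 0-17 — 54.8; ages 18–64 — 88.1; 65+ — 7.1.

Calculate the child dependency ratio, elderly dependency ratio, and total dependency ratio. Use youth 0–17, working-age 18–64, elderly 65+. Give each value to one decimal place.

Youth dependency ratio = 54.8 / 88.1 × 100 = 62.2
Old-age dependency ratio = 7.1 / 88.1 × 100 = 8.1
Total dependency ratio = (54.8 + 7.1) / 88.1 × 100 = 61.9 / 88.1 × 100 = 70.3

Youth dependency ratio: 62.2
Old-age dependency ratio: 8.1
Total dependency ratio: 70.3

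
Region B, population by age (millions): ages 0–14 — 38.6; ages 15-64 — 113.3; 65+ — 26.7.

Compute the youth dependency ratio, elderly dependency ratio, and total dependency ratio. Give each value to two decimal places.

Youth dependency ratio: 34.07
Old-age dependency ratio: 23.57
Total dependency ratio: 57.63

Youth dependency ratio = 38.6 / 113.3 × 100 = 34.07
Old-age dependency ratio = 26.7 / 113.3 × 100 = 23.57
Total dependency ratio = (38.6 + 26.7) / 113.3 × 100 = 65.3 / 113.3 × 100 = 57.63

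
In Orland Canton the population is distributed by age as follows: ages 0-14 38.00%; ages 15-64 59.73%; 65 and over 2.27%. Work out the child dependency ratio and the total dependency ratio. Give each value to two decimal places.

Youth dependency ratio = 38.00 / 59.73 × 100 = 63.62
Total dependency ratio = (38.00 + 2.27) / 59.73 × 100 = 40.27 / 59.73 × 100 = 67.42

Youth dependency ratio: 63.62
Total dependency ratio: 67.42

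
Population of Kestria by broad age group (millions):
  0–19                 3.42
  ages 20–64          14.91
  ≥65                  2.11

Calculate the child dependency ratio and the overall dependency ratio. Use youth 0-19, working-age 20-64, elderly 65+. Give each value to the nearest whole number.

Youth dependency ratio = 3.42 / 14.91 × 100 = 23
Total dependency ratio = (3.42 + 2.11) / 14.91 × 100 = 5.53 / 14.91 × 100 = 37

Youth dependency ratio: 23
Total dependency ratio: 37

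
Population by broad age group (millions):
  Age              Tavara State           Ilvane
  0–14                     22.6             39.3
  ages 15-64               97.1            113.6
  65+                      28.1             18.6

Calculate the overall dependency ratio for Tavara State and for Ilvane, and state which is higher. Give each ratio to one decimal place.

Tavara State: (22.6 + 28.1) / 97.1 × 100 = 50.7 / 97.1 × 100 = 52.2
Ilvane: (39.3 + 18.6) / 113.6 × 100 = 57.9 / 113.6 × 100 = 51.0

Tavara State: 52.2
Ilvane: 51.0
Higher: Tavara State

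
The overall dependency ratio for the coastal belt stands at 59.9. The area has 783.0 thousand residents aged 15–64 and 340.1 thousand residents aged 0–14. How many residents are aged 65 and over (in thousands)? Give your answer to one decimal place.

Aged 65 and over: 128.9

Total dependency ratio = (youth + elderly) / working-age × 100
59.9 = (340.1 + E) / 783.0 × 100
⇒ 128.9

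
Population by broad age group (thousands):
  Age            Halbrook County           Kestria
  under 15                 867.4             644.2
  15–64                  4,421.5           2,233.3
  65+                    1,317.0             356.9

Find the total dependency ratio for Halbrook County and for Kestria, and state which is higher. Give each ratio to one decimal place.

Halbrook County: (867.4 + 1,317.0) / 4,421.5 × 100 = 2,184.4 / 4,421.5 × 100 = 49.4
Kestria: (644.2 + 356.9) / 2,233.3 × 100 = 1,001.1 / 2,233.3 × 100 = 44.8

Halbrook County: 49.4
Kestria: 44.8
Higher: Halbrook County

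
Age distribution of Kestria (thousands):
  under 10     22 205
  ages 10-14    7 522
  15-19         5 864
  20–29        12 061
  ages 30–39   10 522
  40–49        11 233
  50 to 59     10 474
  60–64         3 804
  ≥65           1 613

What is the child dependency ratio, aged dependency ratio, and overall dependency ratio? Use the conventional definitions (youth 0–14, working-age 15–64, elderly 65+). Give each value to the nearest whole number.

0–14: 22 205 + 7 522 = 29 727
15–64: 5 864 + 12 061 + 10 522 + 11 233 + 10 474 + 3 804 = 53 958
65+: 1 613
Youth dependency ratio = 29 727 / 53 958 × 100 = 55
Old-age dependency ratio = 1 613 / 53 958 × 100 = 3
Total dependency ratio = (29 727 + 1 613) / 53 958 × 100 = 31 340 / 53 958 × 100 = 58

Youth dependency ratio: 55
Old-age dependency ratio: 3
Total dependency ratio: 58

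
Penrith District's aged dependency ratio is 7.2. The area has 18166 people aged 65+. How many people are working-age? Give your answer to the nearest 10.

Working-age: 252310

Old-age dependency ratio = elderly / working-age × 100
7.2 = 18166 / W × 100
⇒ 252310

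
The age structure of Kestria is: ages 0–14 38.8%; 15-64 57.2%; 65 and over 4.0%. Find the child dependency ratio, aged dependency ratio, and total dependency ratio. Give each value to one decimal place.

Youth dependency ratio = 38.8 / 57.2 × 100 = 67.8
Old-age dependency ratio = 4.0 / 57.2 × 100 = 7.0
Total dependency ratio = (38.8 + 4.0) / 57.2 × 100 = 42.8 / 57.2 × 100 = 74.8

Youth dependency ratio: 67.8
Old-age dependency ratio: 7.0
Total dependency ratio: 74.8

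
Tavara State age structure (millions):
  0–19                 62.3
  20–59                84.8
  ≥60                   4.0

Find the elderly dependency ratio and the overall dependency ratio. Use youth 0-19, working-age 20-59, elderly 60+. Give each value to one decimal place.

Old-age dependency ratio = 4.0 / 84.8 × 100 = 4.7
Total dependency ratio = (62.3 + 4.0) / 84.8 × 100 = 66.3 / 84.8 × 100 = 78.2

Old-age dependency ratio: 4.7
Total dependency ratio: 78.2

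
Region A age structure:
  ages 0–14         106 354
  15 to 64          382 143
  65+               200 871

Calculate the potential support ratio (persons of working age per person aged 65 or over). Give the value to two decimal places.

Potential support ratio: 1.90

Potential support ratio = 382 143 / 200 871 = 1.90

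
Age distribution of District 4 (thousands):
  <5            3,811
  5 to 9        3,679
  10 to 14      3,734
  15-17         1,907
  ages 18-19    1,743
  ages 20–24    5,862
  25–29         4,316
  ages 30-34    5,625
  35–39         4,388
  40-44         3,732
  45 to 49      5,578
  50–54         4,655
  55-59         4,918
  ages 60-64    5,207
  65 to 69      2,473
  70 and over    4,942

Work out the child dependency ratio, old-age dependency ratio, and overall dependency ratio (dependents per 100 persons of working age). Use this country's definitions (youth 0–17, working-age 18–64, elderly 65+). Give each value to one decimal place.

0–17: 3,811 + 3,679 + 3,734 + 1,907 = 13,131
18–64: 1,743 + 5,862 + 4,316 + 5,625 + 4,388 + 3,732 + 5,578 + 4,655 + 4,918 + 5,207 = 46,024
65+: 2,473 + 4,942 = 7,415
Youth dependency ratio = 13,131 / 46,024 × 100 = 28.5
Old-age dependency ratio = 7,415 / 46,024 × 100 = 16.1
Total dependency ratio = (13,131 + 7,415) / 46,024 × 100 = 20,546 / 46,024 × 100 = 44.6

Youth dependency ratio: 28.5
Old-age dependency ratio: 16.1
Total dependency ratio: 44.6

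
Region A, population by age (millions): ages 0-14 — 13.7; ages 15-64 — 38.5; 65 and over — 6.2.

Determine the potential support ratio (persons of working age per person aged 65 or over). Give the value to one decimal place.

Potential support ratio: 6.2

Potential support ratio = 38.5 / 6.2 = 6.2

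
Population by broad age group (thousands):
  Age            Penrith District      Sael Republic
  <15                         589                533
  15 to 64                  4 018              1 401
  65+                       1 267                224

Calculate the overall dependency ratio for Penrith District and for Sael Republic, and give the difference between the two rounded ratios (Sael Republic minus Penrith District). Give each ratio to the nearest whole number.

Penrith District: 46
Sael Republic: 54
Difference: +8

Penrith District: (589 + 1 267) / 4 018 × 100 = 1 856 / 4 018 × 100 = 46
Sael Republic: (533 + 224) / 1 401 × 100 = 757 / 1 401 × 100 = 54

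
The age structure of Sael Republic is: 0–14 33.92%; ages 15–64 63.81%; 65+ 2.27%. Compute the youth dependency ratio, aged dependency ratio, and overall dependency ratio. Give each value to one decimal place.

Youth dependency ratio = 33.92 / 63.81 × 100 = 53.2
Old-age dependency ratio = 2.27 / 63.81 × 100 = 3.6
Total dependency ratio = (33.92 + 2.27) / 63.81 × 100 = 36.19 / 63.81 × 100 = 56.7

Youth dependency ratio: 53.2
Old-age dependency ratio: 3.6
Total dependency ratio: 56.7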